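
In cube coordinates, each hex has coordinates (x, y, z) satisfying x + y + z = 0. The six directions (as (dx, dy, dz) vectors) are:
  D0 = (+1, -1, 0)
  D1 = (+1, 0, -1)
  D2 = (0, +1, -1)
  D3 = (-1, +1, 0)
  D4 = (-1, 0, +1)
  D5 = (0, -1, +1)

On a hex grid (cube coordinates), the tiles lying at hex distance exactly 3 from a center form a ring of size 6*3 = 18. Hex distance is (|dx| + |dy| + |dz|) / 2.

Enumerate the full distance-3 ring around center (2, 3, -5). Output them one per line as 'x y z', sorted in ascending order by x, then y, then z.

Answer: -1 3 -2
-1 4 -3
-1 5 -4
-1 6 -5
0 2 -2
0 6 -6
1 1 -2
1 6 -7
2 0 -2
2 6 -8
3 0 -3
3 5 -8
4 0 -4
4 4 -8
5 0 -5
5 1 -6
5 2 -7
5 3 -8

Derivation:
Walk ring at distance 3 from (2, 3, -5):
Start at center + D4*3 = (-1, 3, -2)
  hex 0: (-1, 3, -2)
  hex 1: (0, 2, -2)
  hex 2: (1, 1, -2)
  hex 3: (2, 0, -2)
  hex 4: (3, 0, -3)
  hex 5: (4, 0, -4)
  hex 6: (5, 0, -5)
  hex 7: (5, 1, -6)
  hex 8: (5, 2, -7)
  hex 9: (5, 3, -8)
  hex 10: (4, 4, -8)
  hex 11: (3, 5, -8)
  hex 12: (2, 6, -8)
  hex 13: (1, 6, -7)
  hex 14: (0, 6, -6)
  hex 15: (-1, 6, -5)
  hex 16: (-1, 5, -4)
  hex 17: (-1, 4, -3)
Sorted: 18 hexes.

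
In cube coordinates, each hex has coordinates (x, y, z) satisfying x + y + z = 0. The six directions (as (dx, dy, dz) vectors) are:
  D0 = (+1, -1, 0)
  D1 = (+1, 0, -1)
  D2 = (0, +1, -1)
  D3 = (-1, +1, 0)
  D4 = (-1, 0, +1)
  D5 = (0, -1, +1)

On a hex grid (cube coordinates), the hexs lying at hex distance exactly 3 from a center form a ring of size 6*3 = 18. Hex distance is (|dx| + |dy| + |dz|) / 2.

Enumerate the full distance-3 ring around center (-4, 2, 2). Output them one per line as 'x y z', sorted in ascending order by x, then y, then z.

Walk ring at distance 3 from (-4, 2, 2):
Start at center + D4*3 = (-7, 2, 5)
  hex 0: (-7, 2, 5)
  hex 1: (-6, 1, 5)
  hex 2: (-5, 0, 5)
  hex 3: (-4, -1, 5)
  hex 4: (-3, -1, 4)
  hex 5: (-2, -1, 3)
  hex 6: (-1, -1, 2)
  hex 7: (-1, 0, 1)
  hex 8: (-1, 1, 0)
  hex 9: (-1, 2, -1)
  hex 10: (-2, 3, -1)
  hex 11: (-3, 4, -1)
  hex 12: (-4, 5, -1)
  hex 13: (-5, 5, 0)
  hex 14: (-6, 5, 1)
  hex 15: (-7, 5, 2)
  hex 16: (-7, 4, 3)
  hex 17: (-7, 3, 4)
Sorted: 18 hexes.

Answer: -7 2 5
-7 3 4
-7 4 3
-7 5 2
-6 1 5
-6 5 1
-5 0 5
-5 5 0
-4 -1 5
-4 5 -1
-3 -1 4
-3 4 -1
-2 -1 3
-2 3 -1
-1 -1 2
-1 0 1
-1 1 0
-1 2 -1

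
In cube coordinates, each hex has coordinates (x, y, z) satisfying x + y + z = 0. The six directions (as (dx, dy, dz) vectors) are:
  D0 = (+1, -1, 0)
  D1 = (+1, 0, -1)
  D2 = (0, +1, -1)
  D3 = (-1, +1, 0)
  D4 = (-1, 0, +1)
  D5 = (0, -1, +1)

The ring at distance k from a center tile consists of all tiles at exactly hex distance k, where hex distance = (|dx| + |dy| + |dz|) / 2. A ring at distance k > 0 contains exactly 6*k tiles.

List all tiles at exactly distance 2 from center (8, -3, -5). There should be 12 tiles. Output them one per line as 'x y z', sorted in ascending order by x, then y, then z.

Answer: 6 -3 -3
6 -2 -4
6 -1 -5
7 -4 -3
7 -1 -6
8 -5 -3
8 -1 -7
9 -5 -4
9 -2 -7
10 -5 -5
10 -4 -6
10 -3 -7

Derivation:
Walk ring at distance 2 from (8, -3, -5):
Start at center + D4*2 = (6, -3, -3)
  hex 0: (6, -3, -3)
  hex 1: (7, -4, -3)
  hex 2: (8, -5, -3)
  hex 3: (9, -5, -4)
  hex 4: (10, -5, -5)
  hex 5: (10, -4, -6)
  hex 6: (10, -3, -7)
  hex 7: (9, -2, -7)
  hex 8: (8, -1, -7)
  hex 9: (7, -1, -6)
  hex 10: (6, -1, -5)
  hex 11: (6, -2, -4)
Sorted: 12 hexes.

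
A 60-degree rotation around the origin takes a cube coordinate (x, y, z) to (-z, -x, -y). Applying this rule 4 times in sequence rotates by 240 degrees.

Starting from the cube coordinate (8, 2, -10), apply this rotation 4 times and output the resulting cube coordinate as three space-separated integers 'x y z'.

Start: (8, 2, -10)
Step 1: (8, 2, -10) -> (-(-10), -(8), -(2)) = (10, -8, -2)
Step 2: (10, -8, -2) -> (-(-2), -(10), -(-8)) = (2, -10, 8)
Step 3: (2, -10, 8) -> (-(8), -(2), -(-10)) = (-8, -2, 10)
Step 4: (-8, -2, 10) -> (-(10), -(-8), -(-2)) = (-10, 8, 2)

Answer: -10 8 2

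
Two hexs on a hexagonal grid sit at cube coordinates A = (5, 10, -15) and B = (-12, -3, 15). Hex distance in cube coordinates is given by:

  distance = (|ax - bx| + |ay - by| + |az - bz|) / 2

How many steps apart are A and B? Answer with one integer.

|ax - bx| = |5 - (-12)| = 17
|ay - by| = |10 - (-3)| = 13
|az - bz| = |-15 - 15| = 30
distance = (17 + 13 + 30) / 2 = 60 / 2 = 30

Answer: 30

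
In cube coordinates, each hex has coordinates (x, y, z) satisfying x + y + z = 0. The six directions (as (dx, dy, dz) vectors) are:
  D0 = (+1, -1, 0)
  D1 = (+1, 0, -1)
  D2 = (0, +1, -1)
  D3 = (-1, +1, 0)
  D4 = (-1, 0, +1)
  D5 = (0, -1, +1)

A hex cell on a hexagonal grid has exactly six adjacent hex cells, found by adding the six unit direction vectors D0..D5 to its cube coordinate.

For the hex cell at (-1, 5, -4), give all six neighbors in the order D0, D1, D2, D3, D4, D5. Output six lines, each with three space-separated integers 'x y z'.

Center: (-1, 5, -4). Add each direction:
  D0: (-1, 5, -4) + (1, -1, 0) = (0, 4, -4)
  D1: (-1, 5, -4) + (1, 0, -1) = (0, 5, -5)
  D2: (-1, 5, -4) + (0, 1, -1) = (-1, 6, -5)
  D3: (-1, 5, -4) + (-1, 1, 0) = (-2, 6, -4)
  D4: (-1, 5, -4) + (-1, 0, 1) = (-2, 5, -3)
  D5: (-1, 5, -4) + (0, -1, 1) = (-1, 4, -3)

Answer: 0 4 -4
0 5 -5
-1 6 -5
-2 6 -4
-2 5 -3
-1 4 -3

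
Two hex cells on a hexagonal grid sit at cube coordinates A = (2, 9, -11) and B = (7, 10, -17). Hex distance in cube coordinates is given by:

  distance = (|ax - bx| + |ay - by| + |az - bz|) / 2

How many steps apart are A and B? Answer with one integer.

Answer: 6

Derivation:
|ax - bx| = |2 - 7| = 5
|ay - by| = |9 - 10| = 1
|az - bz| = |-11 - (-17)| = 6
distance = (5 + 1 + 6) / 2 = 12 / 2 = 6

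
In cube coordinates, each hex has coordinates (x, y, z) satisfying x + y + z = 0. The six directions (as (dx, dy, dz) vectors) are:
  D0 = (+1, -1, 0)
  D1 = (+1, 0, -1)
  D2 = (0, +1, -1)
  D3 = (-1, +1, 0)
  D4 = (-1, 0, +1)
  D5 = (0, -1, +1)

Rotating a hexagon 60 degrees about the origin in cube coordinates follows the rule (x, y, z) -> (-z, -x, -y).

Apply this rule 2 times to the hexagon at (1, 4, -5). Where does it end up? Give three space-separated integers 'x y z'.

Answer: 4 -5 1

Derivation:
Start: (1, 4, -5)
Step 1: (1, 4, -5) -> (-(-5), -(1), -(4)) = (5, -1, -4)
Step 2: (5, -1, -4) -> (-(-4), -(5), -(-1)) = (4, -5, 1)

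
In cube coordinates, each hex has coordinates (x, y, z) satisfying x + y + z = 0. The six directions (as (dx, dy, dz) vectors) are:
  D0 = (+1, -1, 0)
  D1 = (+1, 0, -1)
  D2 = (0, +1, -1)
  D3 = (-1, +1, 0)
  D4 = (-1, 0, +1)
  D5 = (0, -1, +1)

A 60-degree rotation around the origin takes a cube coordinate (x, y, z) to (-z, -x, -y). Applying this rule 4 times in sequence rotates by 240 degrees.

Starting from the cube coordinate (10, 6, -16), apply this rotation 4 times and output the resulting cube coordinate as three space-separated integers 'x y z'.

Answer: -16 10 6

Derivation:
Start: (10, 6, -16)
Step 1: (10, 6, -16) -> (-(-16), -(10), -(6)) = (16, -10, -6)
Step 2: (16, -10, -6) -> (-(-6), -(16), -(-10)) = (6, -16, 10)
Step 3: (6, -16, 10) -> (-(10), -(6), -(-16)) = (-10, -6, 16)
Step 4: (-10, -6, 16) -> (-(16), -(-10), -(-6)) = (-16, 10, 6)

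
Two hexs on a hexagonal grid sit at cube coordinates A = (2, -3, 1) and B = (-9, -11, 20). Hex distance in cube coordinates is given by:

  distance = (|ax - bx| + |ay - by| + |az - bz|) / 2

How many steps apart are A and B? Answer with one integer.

Answer: 19

Derivation:
|ax - bx| = |2 - (-9)| = 11
|ay - by| = |-3 - (-11)| = 8
|az - bz| = |1 - 20| = 19
distance = (11 + 8 + 19) / 2 = 38 / 2 = 19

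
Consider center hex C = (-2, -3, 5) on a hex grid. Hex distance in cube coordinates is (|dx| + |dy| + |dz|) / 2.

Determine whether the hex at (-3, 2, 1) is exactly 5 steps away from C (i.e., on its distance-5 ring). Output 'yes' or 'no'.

|px - cx| = |-3 - (-2)| = 1
|py - cy| = |2 - (-3)| = 5
|pz - cz| = |1 - 5| = 4
distance = (1+5+4)/2 = 10/2 = 5
radius = 5; distance == radius -> yes

Answer: yes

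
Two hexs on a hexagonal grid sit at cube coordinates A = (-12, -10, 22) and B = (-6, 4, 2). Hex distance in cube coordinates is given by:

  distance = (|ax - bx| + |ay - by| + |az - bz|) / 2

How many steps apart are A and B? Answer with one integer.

Answer: 20

Derivation:
|ax - bx| = |-12 - (-6)| = 6
|ay - by| = |-10 - 4| = 14
|az - bz| = |22 - 2| = 20
distance = (6 + 14 + 20) / 2 = 40 / 2 = 20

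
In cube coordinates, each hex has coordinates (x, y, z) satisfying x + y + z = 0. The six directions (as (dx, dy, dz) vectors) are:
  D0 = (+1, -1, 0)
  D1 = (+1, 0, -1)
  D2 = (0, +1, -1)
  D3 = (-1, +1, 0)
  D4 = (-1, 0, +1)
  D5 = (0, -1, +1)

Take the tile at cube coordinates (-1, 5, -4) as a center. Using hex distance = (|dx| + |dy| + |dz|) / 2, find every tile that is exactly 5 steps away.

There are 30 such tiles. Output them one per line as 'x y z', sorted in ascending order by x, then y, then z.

Walk ring at distance 5 from (-1, 5, -4):
Start at center + D4*5 = (-6, 5, 1)
  hex 0: (-6, 5, 1)
  hex 1: (-5, 4, 1)
  hex 2: (-4, 3, 1)
  hex 3: (-3, 2, 1)
  hex 4: (-2, 1, 1)
  hex 5: (-1, 0, 1)
  hex 6: (0, 0, 0)
  hex 7: (1, 0, -1)
  hex 8: (2, 0, -2)
  hex 9: (3, 0, -3)
  hex 10: (4, 0, -4)
  hex 11: (4, 1, -5)
  hex 12: (4, 2, -6)
  hex 13: (4, 3, -7)
  hex 14: (4, 4, -8)
  hex 15: (4, 5, -9)
  hex 16: (3, 6, -9)
  hex 17: (2, 7, -9)
  hex 18: (1, 8, -9)
  hex 19: (0, 9, -9)
  hex 20: (-1, 10, -9)
  hex 21: (-2, 10, -8)
  hex 22: (-3, 10, -7)
  hex 23: (-4, 10, -6)
  hex 24: (-5, 10, -5)
  hex 25: (-6, 10, -4)
  hex 26: (-6, 9, -3)
  hex 27: (-6, 8, -2)
  hex 28: (-6, 7, -1)
  hex 29: (-6, 6, 0)
Sorted: 30 hexes.

Answer: -6 5 1
-6 6 0
-6 7 -1
-6 8 -2
-6 9 -3
-6 10 -4
-5 4 1
-5 10 -5
-4 3 1
-4 10 -6
-3 2 1
-3 10 -7
-2 1 1
-2 10 -8
-1 0 1
-1 10 -9
0 0 0
0 9 -9
1 0 -1
1 8 -9
2 0 -2
2 7 -9
3 0 -3
3 6 -9
4 0 -4
4 1 -5
4 2 -6
4 3 -7
4 4 -8
4 5 -9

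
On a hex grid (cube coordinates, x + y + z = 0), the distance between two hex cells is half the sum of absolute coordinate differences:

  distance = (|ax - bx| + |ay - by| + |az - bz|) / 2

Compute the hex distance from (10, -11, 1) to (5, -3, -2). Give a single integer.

|ax - bx| = |10 - 5| = 5
|ay - by| = |-11 - (-3)| = 8
|az - bz| = |1 - (-2)| = 3
distance = (5 + 8 + 3) / 2 = 16 / 2 = 8

Answer: 8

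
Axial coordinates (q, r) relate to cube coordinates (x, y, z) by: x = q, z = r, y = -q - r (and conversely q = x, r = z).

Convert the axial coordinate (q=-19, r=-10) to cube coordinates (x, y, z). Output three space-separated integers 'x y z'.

x = q = -19
z = r = -10
y = -x - z = -(-19) - (-10) = 29

Answer: -19 29 -10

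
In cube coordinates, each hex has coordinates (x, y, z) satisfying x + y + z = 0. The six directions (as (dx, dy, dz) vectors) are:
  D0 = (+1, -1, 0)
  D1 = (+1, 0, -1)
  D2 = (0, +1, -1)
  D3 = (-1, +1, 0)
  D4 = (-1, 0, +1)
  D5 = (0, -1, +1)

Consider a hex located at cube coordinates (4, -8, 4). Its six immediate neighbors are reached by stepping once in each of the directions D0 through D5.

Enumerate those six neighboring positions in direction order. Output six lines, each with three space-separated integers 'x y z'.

Center: (4, -8, 4). Add each direction:
  D0: (4, -8, 4) + (1, -1, 0) = (5, -9, 4)
  D1: (4, -8, 4) + (1, 0, -1) = (5, -8, 3)
  D2: (4, -8, 4) + (0, 1, -1) = (4, -7, 3)
  D3: (4, -8, 4) + (-1, 1, 0) = (3, -7, 4)
  D4: (4, -8, 4) + (-1, 0, 1) = (3, -8, 5)
  D5: (4, -8, 4) + (0, -1, 1) = (4, -9, 5)

Answer: 5 -9 4
5 -8 3
4 -7 3
3 -7 4
3 -8 5
4 -9 5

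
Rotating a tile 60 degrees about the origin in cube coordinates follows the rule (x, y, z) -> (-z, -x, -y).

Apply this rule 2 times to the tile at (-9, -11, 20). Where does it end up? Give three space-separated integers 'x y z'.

Answer: -11 20 -9

Derivation:
Start: (-9, -11, 20)
Step 1: (-9, -11, 20) -> (-(20), -(-9), -(-11)) = (-20, 9, 11)
Step 2: (-20, 9, 11) -> (-(11), -(-20), -(9)) = (-11, 20, -9)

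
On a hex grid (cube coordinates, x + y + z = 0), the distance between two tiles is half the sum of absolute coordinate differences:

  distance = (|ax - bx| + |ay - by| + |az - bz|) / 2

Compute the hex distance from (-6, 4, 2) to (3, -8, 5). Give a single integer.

Answer: 12

Derivation:
|ax - bx| = |-6 - 3| = 9
|ay - by| = |4 - (-8)| = 12
|az - bz| = |2 - 5| = 3
distance = (9 + 12 + 3) / 2 = 24 / 2 = 12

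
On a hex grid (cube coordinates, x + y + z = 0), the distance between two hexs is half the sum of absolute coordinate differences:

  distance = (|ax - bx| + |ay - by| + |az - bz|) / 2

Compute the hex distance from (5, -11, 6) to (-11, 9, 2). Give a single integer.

|ax - bx| = |5 - (-11)| = 16
|ay - by| = |-11 - 9| = 20
|az - bz| = |6 - 2| = 4
distance = (16 + 20 + 4) / 2 = 40 / 2 = 20

Answer: 20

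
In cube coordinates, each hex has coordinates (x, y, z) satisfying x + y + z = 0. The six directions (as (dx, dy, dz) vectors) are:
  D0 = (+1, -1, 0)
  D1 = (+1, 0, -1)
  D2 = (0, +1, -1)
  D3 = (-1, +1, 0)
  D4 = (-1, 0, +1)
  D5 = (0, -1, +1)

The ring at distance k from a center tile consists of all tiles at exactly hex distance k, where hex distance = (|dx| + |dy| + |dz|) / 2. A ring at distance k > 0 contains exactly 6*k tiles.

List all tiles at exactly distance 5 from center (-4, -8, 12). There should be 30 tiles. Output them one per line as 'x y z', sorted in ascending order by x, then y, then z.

Answer: -9 -8 17
-9 -7 16
-9 -6 15
-9 -5 14
-9 -4 13
-9 -3 12
-8 -9 17
-8 -3 11
-7 -10 17
-7 -3 10
-6 -11 17
-6 -3 9
-5 -12 17
-5 -3 8
-4 -13 17
-4 -3 7
-3 -13 16
-3 -4 7
-2 -13 15
-2 -5 7
-1 -13 14
-1 -6 7
0 -13 13
0 -7 7
1 -13 12
1 -12 11
1 -11 10
1 -10 9
1 -9 8
1 -8 7

Derivation:
Walk ring at distance 5 from (-4, -8, 12):
Start at center + D4*5 = (-9, -8, 17)
  hex 0: (-9, -8, 17)
  hex 1: (-8, -9, 17)
  hex 2: (-7, -10, 17)
  hex 3: (-6, -11, 17)
  hex 4: (-5, -12, 17)
  hex 5: (-4, -13, 17)
  hex 6: (-3, -13, 16)
  hex 7: (-2, -13, 15)
  hex 8: (-1, -13, 14)
  hex 9: (0, -13, 13)
  hex 10: (1, -13, 12)
  hex 11: (1, -12, 11)
  hex 12: (1, -11, 10)
  hex 13: (1, -10, 9)
  hex 14: (1, -9, 8)
  hex 15: (1, -8, 7)
  hex 16: (0, -7, 7)
  hex 17: (-1, -6, 7)
  hex 18: (-2, -5, 7)
  hex 19: (-3, -4, 7)
  hex 20: (-4, -3, 7)
  hex 21: (-5, -3, 8)
  hex 22: (-6, -3, 9)
  hex 23: (-7, -3, 10)
  hex 24: (-8, -3, 11)
  hex 25: (-9, -3, 12)
  hex 26: (-9, -4, 13)
  hex 27: (-9, -5, 14)
  hex 28: (-9, -6, 15)
  hex 29: (-9, -7, 16)
Sorted: 30 hexes.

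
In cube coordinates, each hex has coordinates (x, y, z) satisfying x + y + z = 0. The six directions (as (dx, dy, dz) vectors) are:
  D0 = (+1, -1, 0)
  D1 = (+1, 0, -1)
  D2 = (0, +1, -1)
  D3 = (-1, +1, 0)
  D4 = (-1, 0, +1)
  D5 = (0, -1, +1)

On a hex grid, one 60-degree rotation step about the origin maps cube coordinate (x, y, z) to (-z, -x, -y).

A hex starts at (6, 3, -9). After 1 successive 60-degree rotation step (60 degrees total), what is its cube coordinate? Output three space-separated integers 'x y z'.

Start: (6, 3, -9)
Step 1: (6, 3, -9) -> (-(-9), -(6), -(3)) = (9, -6, -3)

Answer: 9 -6 -3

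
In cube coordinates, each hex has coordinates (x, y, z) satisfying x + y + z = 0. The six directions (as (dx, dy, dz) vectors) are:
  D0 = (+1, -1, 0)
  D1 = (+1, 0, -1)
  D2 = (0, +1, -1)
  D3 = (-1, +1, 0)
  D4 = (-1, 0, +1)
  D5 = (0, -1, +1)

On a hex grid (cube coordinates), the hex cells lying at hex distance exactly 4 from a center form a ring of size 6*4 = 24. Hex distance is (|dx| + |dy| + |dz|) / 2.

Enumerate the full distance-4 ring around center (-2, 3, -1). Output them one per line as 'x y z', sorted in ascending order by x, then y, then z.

Walk ring at distance 4 from (-2, 3, -1):
Start at center + D4*4 = (-6, 3, 3)
  hex 0: (-6, 3, 3)
  hex 1: (-5, 2, 3)
  hex 2: (-4, 1, 3)
  hex 3: (-3, 0, 3)
  hex 4: (-2, -1, 3)
  hex 5: (-1, -1, 2)
  hex 6: (0, -1, 1)
  hex 7: (1, -1, 0)
  hex 8: (2, -1, -1)
  hex 9: (2, 0, -2)
  hex 10: (2, 1, -3)
  hex 11: (2, 2, -4)
  hex 12: (2, 3, -5)
  hex 13: (1, 4, -5)
  hex 14: (0, 5, -5)
  hex 15: (-1, 6, -5)
  hex 16: (-2, 7, -5)
  hex 17: (-3, 7, -4)
  hex 18: (-4, 7, -3)
  hex 19: (-5, 7, -2)
  hex 20: (-6, 7, -1)
  hex 21: (-6, 6, 0)
  hex 22: (-6, 5, 1)
  hex 23: (-6, 4, 2)
Sorted: 24 hexes.

Answer: -6 3 3
-6 4 2
-6 5 1
-6 6 0
-6 7 -1
-5 2 3
-5 7 -2
-4 1 3
-4 7 -3
-3 0 3
-3 7 -4
-2 -1 3
-2 7 -5
-1 -1 2
-1 6 -5
0 -1 1
0 5 -5
1 -1 0
1 4 -5
2 -1 -1
2 0 -2
2 1 -3
2 2 -4
2 3 -5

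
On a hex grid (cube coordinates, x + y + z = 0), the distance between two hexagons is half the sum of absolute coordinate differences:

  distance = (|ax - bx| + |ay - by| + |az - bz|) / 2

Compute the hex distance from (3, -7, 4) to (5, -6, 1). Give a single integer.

Answer: 3

Derivation:
|ax - bx| = |3 - 5| = 2
|ay - by| = |-7 - (-6)| = 1
|az - bz| = |4 - 1| = 3
distance = (2 + 1 + 3) / 2 = 6 / 2 = 3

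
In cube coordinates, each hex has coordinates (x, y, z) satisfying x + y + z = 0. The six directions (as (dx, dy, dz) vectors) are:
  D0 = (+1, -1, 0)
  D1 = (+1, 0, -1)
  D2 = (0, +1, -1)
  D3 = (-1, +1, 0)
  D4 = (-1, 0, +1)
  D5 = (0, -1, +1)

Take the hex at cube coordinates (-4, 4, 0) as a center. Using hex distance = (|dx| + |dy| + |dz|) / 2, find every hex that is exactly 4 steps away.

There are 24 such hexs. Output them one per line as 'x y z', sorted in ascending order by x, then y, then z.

Walk ring at distance 4 from (-4, 4, 0):
Start at center + D4*4 = (-8, 4, 4)
  hex 0: (-8, 4, 4)
  hex 1: (-7, 3, 4)
  hex 2: (-6, 2, 4)
  hex 3: (-5, 1, 4)
  hex 4: (-4, 0, 4)
  hex 5: (-3, 0, 3)
  hex 6: (-2, 0, 2)
  hex 7: (-1, 0, 1)
  hex 8: (0, 0, 0)
  hex 9: (0, 1, -1)
  hex 10: (0, 2, -2)
  hex 11: (0, 3, -3)
  hex 12: (0, 4, -4)
  hex 13: (-1, 5, -4)
  hex 14: (-2, 6, -4)
  hex 15: (-3, 7, -4)
  hex 16: (-4, 8, -4)
  hex 17: (-5, 8, -3)
  hex 18: (-6, 8, -2)
  hex 19: (-7, 8, -1)
  hex 20: (-8, 8, 0)
  hex 21: (-8, 7, 1)
  hex 22: (-8, 6, 2)
  hex 23: (-8, 5, 3)
Sorted: 24 hexes.

Answer: -8 4 4
-8 5 3
-8 6 2
-8 7 1
-8 8 0
-7 3 4
-7 8 -1
-6 2 4
-6 8 -2
-5 1 4
-5 8 -3
-4 0 4
-4 8 -4
-3 0 3
-3 7 -4
-2 0 2
-2 6 -4
-1 0 1
-1 5 -4
0 0 0
0 1 -1
0 2 -2
0 3 -3
0 4 -4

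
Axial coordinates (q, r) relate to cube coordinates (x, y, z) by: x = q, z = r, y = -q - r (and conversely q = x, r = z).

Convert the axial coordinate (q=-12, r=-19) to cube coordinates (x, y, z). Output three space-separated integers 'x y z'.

Answer: -12 31 -19

Derivation:
x = q = -12
z = r = -19
y = -x - z = -(-12) - (-19) = 31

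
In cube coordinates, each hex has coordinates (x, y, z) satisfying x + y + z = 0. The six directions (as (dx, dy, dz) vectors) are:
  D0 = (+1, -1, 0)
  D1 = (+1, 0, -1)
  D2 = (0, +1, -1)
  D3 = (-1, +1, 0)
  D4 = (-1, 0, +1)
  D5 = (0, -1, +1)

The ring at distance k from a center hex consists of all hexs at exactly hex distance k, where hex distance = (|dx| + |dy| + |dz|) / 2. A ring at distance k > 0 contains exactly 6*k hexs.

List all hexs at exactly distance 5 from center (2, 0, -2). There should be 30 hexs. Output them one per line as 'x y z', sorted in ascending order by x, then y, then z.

Walk ring at distance 5 from (2, 0, -2):
Start at center + D4*5 = (-3, 0, 3)
  hex 0: (-3, 0, 3)
  hex 1: (-2, -1, 3)
  hex 2: (-1, -2, 3)
  hex 3: (0, -3, 3)
  hex 4: (1, -4, 3)
  hex 5: (2, -5, 3)
  hex 6: (3, -5, 2)
  hex 7: (4, -5, 1)
  hex 8: (5, -5, 0)
  hex 9: (6, -5, -1)
  hex 10: (7, -5, -2)
  hex 11: (7, -4, -3)
  hex 12: (7, -3, -4)
  hex 13: (7, -2, -5)
  hex 14: (7, -1, -6)
  hex 15: (7, 0, -7)
  hex 16: (6, 1, -7)
  hex 17: (5, 2, -7)
  hex 18: (4, 3, -7)
  hex 19: (3, 4, -7)
  hex 20: (2, 5, -7)
  hex 21: (1, 5, -6)
  hex 22: (0, 5, -5)
  hex 23: (-1, 5, -4)
  hex 24: (-2, 5, -3)
  hex 25: (-3, 5, -2)
  hex 26: (-3, 4, -1)
  hex 27: (-3, 3, 0)
  hex 28: (-3, 2, 1)
  hex 29: (-3, 1, 2)
Sorted: 30 hexes.

Answer: -3 0 3
-3 1 2
-3 2 1
-3 3 0
-3 4 -1
-3 5 -2
-2 -1 3
-2 5 -3
-1 -2 3
-1 5 -4
0 -3 3
0 5 -5
1 -4 3
1 5 -6
2 -5 3
2 5 -7
3 -5 2
3 4 -7
4 -5 1
4 3 -7
5 -5 0
5 2 -7
6 -5 -1
6 1 -7
7 -5 -2
7 -4 -3
7 -3 -4
7 -2 -5
7 -1 -6
7 0 -7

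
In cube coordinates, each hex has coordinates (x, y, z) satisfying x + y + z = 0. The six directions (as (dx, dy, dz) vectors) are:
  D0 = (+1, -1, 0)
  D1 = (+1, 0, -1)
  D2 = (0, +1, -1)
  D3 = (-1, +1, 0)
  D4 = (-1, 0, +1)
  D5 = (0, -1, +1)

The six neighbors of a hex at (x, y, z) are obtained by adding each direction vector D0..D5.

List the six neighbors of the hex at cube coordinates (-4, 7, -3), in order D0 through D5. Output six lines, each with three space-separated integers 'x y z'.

Answer: -3 6 -3
-3 7 -4
-4 8 -4
-5 8 -3
-5 7 -2
-4 6 -2

Derivation:
Center: (-4, 7, -3). Add each direction:
  D0: (-4, 7, -3) + (1, -1, 0) = (-3, 6, -3)
  D1: (-4, 7, -3) + (1, 0, -1) = (-3, 7, -4)
  D2: (-4, 7, -3) + (0, 1, -1) = (-4, 8, -4)
  D3: (-4, 7, -3) + (-1, 1, 0) = (-5, 8, -3)
  D4: (-4, 7, -3) + (-1, 0, 1) = (-5, 7, -2)
  D5: (-4, 7, -3) + (0, -1, 1) = (-4, 6, -2)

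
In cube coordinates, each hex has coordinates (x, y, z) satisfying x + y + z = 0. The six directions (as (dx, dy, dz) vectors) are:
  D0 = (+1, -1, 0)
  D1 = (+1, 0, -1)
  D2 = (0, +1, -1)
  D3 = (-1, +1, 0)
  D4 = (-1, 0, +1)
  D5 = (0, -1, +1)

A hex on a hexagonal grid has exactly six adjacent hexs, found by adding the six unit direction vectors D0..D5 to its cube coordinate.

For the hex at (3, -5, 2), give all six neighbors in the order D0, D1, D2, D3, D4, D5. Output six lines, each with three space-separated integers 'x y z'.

Answer: 4 -6 2
4 -5 1
3 -4 1
2 -4 2
2 -5 3
3 -6 3

Derivation:
Center: (3, -5, 2). Add each direction:
  D0: (3, -5, 2) + (1, -1, 0) = (4, -6, 2)
  D1: (3, -5, 2) + (1, 0, -1) = (4, -5, 1)
  D2: (3, -5, 2) + (0, 1, -1) = (3, -4, 1)
  D3: (3, -5, 2) + (-1, 1, 0) = (2, -4, 2)
  D4: (3, -5, 2) + (-1, 0, 1) = (2, -5, 3)
  D5: (3, -5, 2) + (0, -1, 1) = (3, -6, 3)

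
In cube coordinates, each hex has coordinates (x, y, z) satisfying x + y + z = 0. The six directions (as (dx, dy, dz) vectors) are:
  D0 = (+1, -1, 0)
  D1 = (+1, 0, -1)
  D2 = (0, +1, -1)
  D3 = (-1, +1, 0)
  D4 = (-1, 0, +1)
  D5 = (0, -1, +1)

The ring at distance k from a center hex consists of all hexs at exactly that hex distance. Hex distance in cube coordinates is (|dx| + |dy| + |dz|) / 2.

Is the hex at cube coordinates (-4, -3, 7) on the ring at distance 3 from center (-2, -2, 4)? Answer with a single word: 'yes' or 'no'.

Answer: yes

Derivation:
|px - cx| = |-4 - (-2)| = 2
|py - cy| = |-3 - (-2)| = 1
|pz - cz| = |7 - 4| = 3
distance = (2+1+3)/2 = 6/2 = 3
radius = 3; distance == radius -> yes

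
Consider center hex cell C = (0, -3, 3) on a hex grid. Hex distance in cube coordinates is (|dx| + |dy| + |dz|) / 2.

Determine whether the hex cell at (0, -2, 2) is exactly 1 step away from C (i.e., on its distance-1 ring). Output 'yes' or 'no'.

|px - cx| = |0 - 0| = 0
|py - cy| = |-2 - (-3)| = 1
|pz - cz| = |2 - 3| = 1
distance = (0+1+1)/2 = 2/2 = 1
radius = 1; distance == radius -> yes

Answer: yes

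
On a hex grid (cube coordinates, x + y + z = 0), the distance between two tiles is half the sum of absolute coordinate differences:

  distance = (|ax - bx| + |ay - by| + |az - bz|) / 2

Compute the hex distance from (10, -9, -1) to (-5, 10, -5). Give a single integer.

Answer: 19

Derivation:
|ax - bx| = |10 - (-5)| = 15
|ay - by| = |-9 - 10| = 19
|az - bz| = |-1 - (-5)| = 4
distance = (15 + 19 + 4) / 2 = 38 / 2 = 19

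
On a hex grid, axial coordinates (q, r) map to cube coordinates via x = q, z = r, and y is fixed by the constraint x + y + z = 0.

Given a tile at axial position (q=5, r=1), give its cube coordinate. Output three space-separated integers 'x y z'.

Answer: 5 -6 1

Derivation:
x = q = 5
z = r = 1
y = -x - z = -(5) - (1) = -6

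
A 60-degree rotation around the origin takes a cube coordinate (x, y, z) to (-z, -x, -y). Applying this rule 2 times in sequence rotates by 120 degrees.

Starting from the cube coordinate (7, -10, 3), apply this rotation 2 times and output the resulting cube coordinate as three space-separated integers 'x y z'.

Start: (7, -10, 3)
Step 1: (7, -10, 3) -> (-(3), -(7), -(-10)) = (-3, -7, 10)
Step 2: (-3, -7, 10) -> (-(10), -(-3), -(-7)) = (-10, 3, 7)

Answer: -10 3 7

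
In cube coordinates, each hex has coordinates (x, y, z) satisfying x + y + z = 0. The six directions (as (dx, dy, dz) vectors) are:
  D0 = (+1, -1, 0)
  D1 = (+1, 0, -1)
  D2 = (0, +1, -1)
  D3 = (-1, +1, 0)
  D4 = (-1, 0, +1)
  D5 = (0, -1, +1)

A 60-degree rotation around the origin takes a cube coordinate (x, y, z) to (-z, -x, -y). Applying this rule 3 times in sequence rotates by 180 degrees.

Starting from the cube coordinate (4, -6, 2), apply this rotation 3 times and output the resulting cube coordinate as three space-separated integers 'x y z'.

Start: (4, -6, 2)
Step 1: (4, -6, 2) -> (-(2), -(4), -(-6)) = (-2, -4, 6)
Step 2: (-2, -4, 6) -> (-(6), -(-2), -(-4)) = (-6, 2, 4)
Step 3: (-6, 2, 4) -> (-(4), -(-6), -(2)) = (-4, 6, -2)

Answer: -4 6 -2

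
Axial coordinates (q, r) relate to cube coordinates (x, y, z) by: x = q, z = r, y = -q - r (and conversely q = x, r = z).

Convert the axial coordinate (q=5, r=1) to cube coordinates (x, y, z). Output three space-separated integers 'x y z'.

x = q = 5
z = r = 1
y = -x - z = -(5) - (1) = -6

Answer: 5 -6 1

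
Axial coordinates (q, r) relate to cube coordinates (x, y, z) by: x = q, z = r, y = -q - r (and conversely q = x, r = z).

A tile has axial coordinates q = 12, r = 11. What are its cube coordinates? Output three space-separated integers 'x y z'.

x = q = 12
z = r = 11
y = -x - z = -(12) - (11) = -23

Answer: 12 -23 11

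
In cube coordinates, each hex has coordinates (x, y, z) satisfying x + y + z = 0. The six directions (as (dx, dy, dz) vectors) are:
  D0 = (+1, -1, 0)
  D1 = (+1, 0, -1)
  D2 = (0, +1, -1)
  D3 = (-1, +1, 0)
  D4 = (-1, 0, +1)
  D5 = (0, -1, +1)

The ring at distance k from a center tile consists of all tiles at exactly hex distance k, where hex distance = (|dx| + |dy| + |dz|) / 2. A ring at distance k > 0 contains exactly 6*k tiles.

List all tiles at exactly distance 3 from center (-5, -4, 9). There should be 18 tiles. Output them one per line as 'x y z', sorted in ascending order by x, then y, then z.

Answer: -8 -4 12
-8 -3 11
-8 -2 10
-8 -1 9
-7 -5 12
-7 -1 8
-6 -6 12
-6 -1 7
-5 -7 12
-5 -1 6
-4 -7 11
-4 -2 6
-3 -7 10
-3 -3 6
-2 -7 9
-2 -6 8
-2 -5 7
-2 -4 6

Derivation:
Walk ring at distance 3 from (-5, -4, 9):
Start at center + D4*3 = (-8, -4, 12)
  hex 0: (-8, -4, 12)
  hex 1: (-7, -5, 12)
  hex 2: (-6, -6, 12)
  hex 3: (-5, -7, 12)
  hex 4: (-4, -7, 11)
  hex 5: (-3, -7, 10)
  hex 6: (-2, -7, 9)
  hex 7: (-2, -6, 8)
  hex 8: (-2, -5, 7)
  hex 9: (-2, -4, 6)
  hex 10: (-3, -3, 6)
  hex 11: (-4, -2, 6)
  hex 12: (-5, -1, 6)
  hex 13: (-6, -1, 7)
  hex 14: (-7, -1, 8)
  hex 15: (-8, -1, 9)
  hex 16: (-8, -2, 10)
  hex 17: (-8, -3, 11)
Sorted: 18 hexes.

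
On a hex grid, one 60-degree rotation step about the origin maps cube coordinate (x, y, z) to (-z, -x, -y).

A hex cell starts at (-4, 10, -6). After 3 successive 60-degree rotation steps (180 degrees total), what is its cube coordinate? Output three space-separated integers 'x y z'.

Start: (-4, 10, -6)
Step 1: (-4, 10, -6) -> (-(-6), -(-4), -(10)) = (6, 4, -10)
Step 2: (6, 4, -10) -> (-(-10), -(6), -(4)) = (10, -6, -4)
Step 3: (10, -6, -4) -> (-(-4), -(10), -(-6)) = (4, -10, 6)

Answer: 4 -10 6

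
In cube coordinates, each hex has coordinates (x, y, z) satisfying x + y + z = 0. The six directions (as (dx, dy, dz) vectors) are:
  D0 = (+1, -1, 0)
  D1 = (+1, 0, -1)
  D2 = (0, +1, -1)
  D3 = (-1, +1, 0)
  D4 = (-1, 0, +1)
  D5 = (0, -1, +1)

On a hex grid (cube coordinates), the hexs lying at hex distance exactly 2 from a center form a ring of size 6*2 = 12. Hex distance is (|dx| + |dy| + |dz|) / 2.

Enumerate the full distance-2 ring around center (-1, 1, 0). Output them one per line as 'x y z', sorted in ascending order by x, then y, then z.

Walk ring at distance 2 from (-1, 1, 0):
Start at center + D4*2 = (-3, 1, 2)
  hex 0: (-3, 1, 2)
  hex 1: (-2, 0, 2)
  hex 2: (-1, -1, 2)
  hex 3: (0, -1, 1)
  hex 4: (1, -1, 0)
  hex 5: (1, 0, -1)
  hex 6: (1, 1, -2)
  hex 7: (0, 2, -2)
  hex 8: (-1, 3, -2)
  hex 9: (-2, 3, -1)
  hex 10: (-3, 3, 0)
  hex 11: (-3, 2, 1)
Sorted: 12 hexes.

Answer: -3 1 2
-3 2 1
-3 3 0
-2 0 2
-2 3 -1
-1 -1 2
-1 3 -2
0 -1 1
0 2 -2
1 -1 0
1 0 -1
1 1 -2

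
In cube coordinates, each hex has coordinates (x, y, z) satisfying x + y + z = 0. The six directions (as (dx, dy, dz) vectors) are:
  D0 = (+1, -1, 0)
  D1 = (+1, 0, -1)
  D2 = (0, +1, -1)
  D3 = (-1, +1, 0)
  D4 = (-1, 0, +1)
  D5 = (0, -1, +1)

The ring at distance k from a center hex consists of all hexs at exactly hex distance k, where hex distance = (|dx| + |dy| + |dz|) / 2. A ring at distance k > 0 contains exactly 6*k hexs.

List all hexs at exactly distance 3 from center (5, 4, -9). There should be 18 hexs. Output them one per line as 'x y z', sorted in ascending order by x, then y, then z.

Walk ring at distance 3 from (5, 4, -9):
Start at center + D4*3 = (2, 4, -6)
  hex 0: (2, 4, -6)
  hex 1: (3, 3, -6)
  hex 2: (4, 2, -6)
  hex 3: (5, 1, -6)
  hex 4: (6, 1, -7)
  hex 5: (7, 1, -8)
  hex 6: (8, 1, -9)
  hex 7: (8, 2, -10)
  hex 8: (8, 3, -11)
  hex 9: (8, 4, -12)
  hex 10: (7, 5, -12)
  hex 11: (6, 6, -12)
  hex 12: (5, 7, -12)
  hex 13: (4, 7, -11)
  hex 14: (3, 7, -10)
  hex 15: (2, 7, -9)
  hex 16: (2, 6, -8)
  hex 17: (2, 5, -7)
Sorted: 18 hexes.

Answer: 2 4 -6
2 5 -7
2 6 -8
2 7 -9
3 3 -6
3 7 -10
4 2 -6
4 7 -11
5 1 -6
5 7 -12
6 1 -7
6 6 -12
7 1 -8
7 5 -12
8 1 -9
8 2 -10
8 3 -11
8 4 -12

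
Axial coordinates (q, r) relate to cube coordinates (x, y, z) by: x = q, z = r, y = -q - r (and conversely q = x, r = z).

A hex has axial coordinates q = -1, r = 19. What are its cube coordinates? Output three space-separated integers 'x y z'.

Answer: -1 -18 19

Derivation:
x = q = -1
z = r = 19
y = -x - z = -(-1) - (19) = -18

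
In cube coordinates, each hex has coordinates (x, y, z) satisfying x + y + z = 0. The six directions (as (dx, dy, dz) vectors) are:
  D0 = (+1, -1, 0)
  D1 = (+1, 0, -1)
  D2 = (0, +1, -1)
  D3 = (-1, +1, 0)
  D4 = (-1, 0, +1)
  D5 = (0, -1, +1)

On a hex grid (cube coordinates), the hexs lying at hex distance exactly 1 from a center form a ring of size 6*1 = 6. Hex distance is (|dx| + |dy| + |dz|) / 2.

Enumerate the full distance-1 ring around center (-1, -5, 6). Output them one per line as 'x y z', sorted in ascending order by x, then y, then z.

Walk ring at distance 1 from (-1, -5, 6):
Start at center + D4*1 = (-2, -5, 7)
  hex 0: (-2, -5, 7)
  hex 1: (-1, -6, 7)
  hex 2: (0, -6, 6)
  hex 3: (0, -5, 5)
  hex 4: (-1, -4, 5)
  hex 5: (-2, -4, 6)
Sorted: 6 hexes.

Answer: -2 -5 7
-2 -4 6
-1 -6 7
-1 -4 5
0 -6 6
0 -5 5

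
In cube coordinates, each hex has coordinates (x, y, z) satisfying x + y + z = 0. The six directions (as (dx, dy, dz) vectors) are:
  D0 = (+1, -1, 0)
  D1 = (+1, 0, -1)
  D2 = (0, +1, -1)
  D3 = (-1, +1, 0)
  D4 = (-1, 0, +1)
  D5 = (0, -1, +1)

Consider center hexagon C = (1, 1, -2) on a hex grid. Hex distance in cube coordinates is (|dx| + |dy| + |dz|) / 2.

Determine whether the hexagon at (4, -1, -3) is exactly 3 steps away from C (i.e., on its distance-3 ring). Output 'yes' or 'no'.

Answer: yes

Derivation:
|px - cx| = |4 - 1| = 3
|py - cy| = |-1 - 1| = 2
|pz - cz| = |-3 - (-2)| = 1
distance = (3+2+1)/2 = 6/2 = 3
radius = 3; distance == radius -> yes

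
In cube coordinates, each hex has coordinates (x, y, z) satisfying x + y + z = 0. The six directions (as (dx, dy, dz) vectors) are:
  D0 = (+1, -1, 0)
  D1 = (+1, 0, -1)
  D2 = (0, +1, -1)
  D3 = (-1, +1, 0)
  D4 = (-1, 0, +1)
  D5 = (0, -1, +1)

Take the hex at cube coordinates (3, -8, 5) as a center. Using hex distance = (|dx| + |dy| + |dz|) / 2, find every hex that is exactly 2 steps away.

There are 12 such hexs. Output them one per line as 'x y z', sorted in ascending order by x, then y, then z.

Answer: 1 -8 7
1 -7 6
1 -6 5
2 -9 7
2 -6 4
3 -10 7
3 -6 3
4 -10 6
4 -7 3
5 -10 5
5 -9 4
5 -8 3

Derivation:
Walk ring at distance 2 from (3, -8, 5):
Start at center + D4*2 = (1, -8, 7)
  hex 0: (1, -8, 7)
  hex 1: (2, -9, 7)
  hex 2: (3, -10, 7)
  hex 3: (4, -10, 6)
  hex 4: (5, -10, 5)
  hex 5: (5, -9, 4)
  hex 6: (5, -8, 3)
  hex 7: (4, -7, 3)
  hex 8: (3, -6, 3)
  hex 9: (2, -6, 4)
  hex 10: (1, -6, 5)
  hex 11: (1, -7, 6)
Sorted: 12 hexes.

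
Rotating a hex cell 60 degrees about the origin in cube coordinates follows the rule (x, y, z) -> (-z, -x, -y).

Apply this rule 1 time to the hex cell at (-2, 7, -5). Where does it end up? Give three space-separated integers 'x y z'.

Start: (-2, 7, -5)
Step 1: (-2, 7, -5) -> (-(-5), -(-2), -(7)) = (5, 2, -7)

Answer: 5 2 -7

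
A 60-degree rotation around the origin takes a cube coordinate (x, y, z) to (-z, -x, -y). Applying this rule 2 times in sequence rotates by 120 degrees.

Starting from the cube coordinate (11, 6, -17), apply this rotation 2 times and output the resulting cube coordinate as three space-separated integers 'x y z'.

Start: (11, 6, -17)
Step 1: (11, 6, -17) -> (-(-17), -(11), -(6)) = (17, -11, -6)
Step 2: (17, -11, -6) -> (-(-6), -(17), -(-11)) = (6, -17, 11)

Answer: 6 -17 11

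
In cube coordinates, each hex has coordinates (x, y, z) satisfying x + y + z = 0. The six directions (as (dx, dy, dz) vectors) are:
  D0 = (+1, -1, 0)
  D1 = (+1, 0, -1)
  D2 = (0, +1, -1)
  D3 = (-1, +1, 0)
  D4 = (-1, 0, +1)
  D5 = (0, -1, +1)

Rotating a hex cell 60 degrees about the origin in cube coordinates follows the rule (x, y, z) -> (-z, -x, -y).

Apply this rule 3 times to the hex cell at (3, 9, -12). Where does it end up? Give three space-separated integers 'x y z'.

Answer: -3 -9 12

Derivation:
Start: (3, 9, -12)
Step 1: (3, 9, -12) -> (-(-12), -(3), -(9)) = (12, -3, -9)
Step 2: (12, -3, -9) -> (-(-9), -(12), -(-3)) = (9, -12, 3)
Step 3: (9, -12, 3) -> (-(3), -(9), -(-12)) = (-3, -9, 12)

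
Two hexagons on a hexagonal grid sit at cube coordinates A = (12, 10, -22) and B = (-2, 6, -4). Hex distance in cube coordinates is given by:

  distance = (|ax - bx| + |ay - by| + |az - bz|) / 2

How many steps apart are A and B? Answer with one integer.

|ax - bx| = |12 - (-2)| = 14
|ay - by| = |10 - 6| = 4
|az - bz| = |-22 - (-4)| = 18
distance = (14 + 4 + 18) / 2 = 36 / 2 = 18

Answer: 18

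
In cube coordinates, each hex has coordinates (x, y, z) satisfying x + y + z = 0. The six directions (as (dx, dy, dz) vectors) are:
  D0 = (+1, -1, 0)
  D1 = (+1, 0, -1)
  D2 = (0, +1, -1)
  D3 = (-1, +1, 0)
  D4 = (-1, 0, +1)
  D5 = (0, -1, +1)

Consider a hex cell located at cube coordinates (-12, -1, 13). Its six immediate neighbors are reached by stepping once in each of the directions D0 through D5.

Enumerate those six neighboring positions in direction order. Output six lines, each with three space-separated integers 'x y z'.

Answer: -11 -2 13
-11 -1 12
-12 0 12
-13 0 13
-13 -1 14
-12 -2 14

Derivation:
Center: (-12, -1, 13). Add each direction:
  D0: (-12, -1, 13) + (1, -1, 0) = (-11, -2, 13)
  D1: (-12, -1, 13) + (1, 0, -1) = (-11, -1, 12)
  D2: (-12, -1, 13) + (0, 1, -1) = (-12, 0, 12)
  D3: (-12, -1, 13) + (-1, 1, 0) = (-13, 0, 13)
  D4: (-12, -1, 13) + (-1, 0, 1) = (-13, -1, 14)
  D5: (-12, -1, 13) + (0, -1, 1) = (-12, -2, 14)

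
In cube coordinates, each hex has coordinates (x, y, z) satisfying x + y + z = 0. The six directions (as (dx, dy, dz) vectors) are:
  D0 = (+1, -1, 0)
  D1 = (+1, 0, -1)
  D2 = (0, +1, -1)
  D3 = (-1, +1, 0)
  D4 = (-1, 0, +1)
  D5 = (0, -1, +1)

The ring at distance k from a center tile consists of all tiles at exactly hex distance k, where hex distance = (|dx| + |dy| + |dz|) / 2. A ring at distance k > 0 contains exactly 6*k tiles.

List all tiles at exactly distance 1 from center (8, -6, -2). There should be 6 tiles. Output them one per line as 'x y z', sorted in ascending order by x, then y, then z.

Answer: 7 -6 -1
7 -5 -2
8 -7 -1
8 -5 -3
9 -7 -2
9 -6 -3

Derivation:
Walk ring at distance 1 from (8, -6, -2):
Start at center + D4*1 = (7, -6, -1)
  hex 0: (7, -6, -1)
  hex 1: (8, -7, -1)
  hex 2: (9, -7, -2)
  hex 3: (9, -6, -3)
  hex 4: (8, -5, -3)
  hex 5: (7, -5, -2)
Sorted: 6 hexes.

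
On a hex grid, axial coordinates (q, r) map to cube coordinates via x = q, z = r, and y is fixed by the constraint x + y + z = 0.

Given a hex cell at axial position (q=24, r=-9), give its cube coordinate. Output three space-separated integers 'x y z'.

Answer: 24 -15 -9

Derivation:
x = q = 24
z = r = -9
y = -x - z = -(24) - (-9) = -15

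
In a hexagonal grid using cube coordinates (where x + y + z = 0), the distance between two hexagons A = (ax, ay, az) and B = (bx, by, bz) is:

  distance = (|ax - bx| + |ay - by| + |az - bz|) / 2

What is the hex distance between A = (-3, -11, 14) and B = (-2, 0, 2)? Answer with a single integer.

Answer: 12

Derivation:
|ax - bx| = |-3 - (-2)| = 1
|ay - by| = |-11 - 0| = 11
|az - bz| = |14 - 2| = 12
distance = (1 + 11 + 12) / 2 = 24 / 2 = 12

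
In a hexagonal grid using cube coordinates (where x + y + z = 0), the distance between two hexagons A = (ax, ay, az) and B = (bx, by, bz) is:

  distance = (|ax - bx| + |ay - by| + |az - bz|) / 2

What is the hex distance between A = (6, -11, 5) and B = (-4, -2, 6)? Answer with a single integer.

|ax - bx| = |6 - (-4)| = 10
|ay - by| = |-11 - (-2)| = 9
|az - bz| = |5 - 6| = 1
distance = (10 + 9 + 1) / 2 = 20 / 2 = 10

Answer: 10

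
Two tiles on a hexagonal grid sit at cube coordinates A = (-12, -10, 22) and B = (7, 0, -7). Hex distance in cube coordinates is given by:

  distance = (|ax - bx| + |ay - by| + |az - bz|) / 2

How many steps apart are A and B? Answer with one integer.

Answer: 29

Derivation:
|ax - bx| = |-12 - 7| = 19
|ay - by| = |-10 - 0| = 10
|az - bz| = |22 - (-7)| = 29
distance = (19 + 10 + 29) / 2 = 58 / 2 = 29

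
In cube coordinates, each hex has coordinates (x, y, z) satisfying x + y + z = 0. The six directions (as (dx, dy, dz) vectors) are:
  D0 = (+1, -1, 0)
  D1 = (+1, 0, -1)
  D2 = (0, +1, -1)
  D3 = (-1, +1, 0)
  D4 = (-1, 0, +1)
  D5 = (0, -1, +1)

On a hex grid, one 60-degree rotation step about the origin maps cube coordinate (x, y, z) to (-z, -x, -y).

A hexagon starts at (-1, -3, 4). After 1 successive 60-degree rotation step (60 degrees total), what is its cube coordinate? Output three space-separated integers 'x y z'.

Start: (-1, -3, 4)
Step 1: (-1, -3, 4) -> (-(4), -(-1), -(-3)) = (-4, 1, 3)

Answer: -4 1 3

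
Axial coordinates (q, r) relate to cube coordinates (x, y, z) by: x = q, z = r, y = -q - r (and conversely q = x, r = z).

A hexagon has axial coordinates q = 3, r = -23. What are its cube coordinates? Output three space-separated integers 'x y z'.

x = q = 3
z = r = -23
y = -x - z = -(3) - (-23) = 20

Answer: 3 20 -23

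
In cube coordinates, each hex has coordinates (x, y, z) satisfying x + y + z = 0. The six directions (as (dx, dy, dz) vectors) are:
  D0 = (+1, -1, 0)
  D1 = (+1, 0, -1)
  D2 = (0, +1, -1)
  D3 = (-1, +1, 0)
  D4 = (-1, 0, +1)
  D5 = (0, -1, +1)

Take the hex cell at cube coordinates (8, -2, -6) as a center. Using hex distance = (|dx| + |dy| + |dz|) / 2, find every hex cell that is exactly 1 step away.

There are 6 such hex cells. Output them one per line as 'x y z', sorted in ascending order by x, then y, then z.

Walk ring at distance 1 from (8, -2, -6):
Start at center + D4*1 = (7, -2, -5)
  hex 0: (7, -2, -5)
  hex 1: (8, -3, -5)
  hex 2: (9, -3, -6)
  hex 3: (9, -2, -7)
  hex 4: (8, -1, -7)
  hex 5: (7, -1, -6)
Sorted: 6 hexes.

Answer: 7 -2 -5
7 -1 -6
8 -3 -5
8 -1 -7
9 -3 -6
9 -2 -7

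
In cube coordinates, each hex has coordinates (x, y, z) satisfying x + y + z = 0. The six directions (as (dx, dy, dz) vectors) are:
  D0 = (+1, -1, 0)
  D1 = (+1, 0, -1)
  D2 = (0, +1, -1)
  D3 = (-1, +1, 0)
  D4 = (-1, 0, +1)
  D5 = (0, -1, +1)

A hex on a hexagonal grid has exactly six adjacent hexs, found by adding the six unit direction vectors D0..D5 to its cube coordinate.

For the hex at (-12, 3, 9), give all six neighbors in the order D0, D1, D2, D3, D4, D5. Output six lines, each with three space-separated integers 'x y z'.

Center: (-12, 3, 9). Add each direction:
  D0: (-12, 3, 9) + (1, -1, 0) = (-11, 2, 9)
  D1: (-12, 3, 9) + (1, 0, -1) = (-11, 3, 8)
  D2: (-12, 3, 9) + (0, 1, -1) = (-12, 4, 8)
  D3: (-12, 3, 9) + (-1, 1, 0) = (-13, 4, 9)
  D4: (-12, 3, 9) + (-1, 0, 1) = (-13, 3, 10)
  D5: (-12, 3, 9) + (0, -1, 1) = (-12, 2, 10)

Answer: -11 2 9
-11 3 8
-12 4 8
-13 4 9
-13 3 10
-12 2 10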